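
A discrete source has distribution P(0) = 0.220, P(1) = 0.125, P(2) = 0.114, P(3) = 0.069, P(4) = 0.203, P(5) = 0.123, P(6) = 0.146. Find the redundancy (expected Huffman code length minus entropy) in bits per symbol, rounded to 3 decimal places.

Entropy H = −Σ p log₂ p ≈ 2.7230 bits.
Huffman merges: 69/1000+57/500→183/1000; 123/1000+1/8→31/125; 73/500+183/1000→329/1000; 203/1000+11/50→423/1000; 31/125+329/1000→577/1000; 423/1000+577/1000→1. L = 69/25 ≈ 2.7600.
L − H = 2.7600 − 2.7230 = 0.037 bits.

0.037 bits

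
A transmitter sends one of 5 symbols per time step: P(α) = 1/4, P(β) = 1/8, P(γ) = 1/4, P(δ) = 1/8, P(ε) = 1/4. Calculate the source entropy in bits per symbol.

2.25 bits

Each probability is a power of 1/2, so log₂(1/p) is an integer.
H = Σ p·log₂(1/p) = 1/4·2 + 1/8·3 + 1/4·2 + 1/8·3 + 1/4·2 = 2.25 bits.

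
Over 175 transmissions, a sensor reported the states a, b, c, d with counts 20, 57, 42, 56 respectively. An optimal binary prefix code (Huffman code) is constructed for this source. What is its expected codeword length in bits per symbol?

2 bits/symbol

Probabilities are the counts divided by 175.
Repeatedly combine the two least-probable nodes; the expected code length is the sum of the merged weights.
merge 4/35 + 6/25 → 62/175
merge 8/25 + 57/175 → 113/175
merge 62/175 + 113/175 → 1
L = 62/175 + 113/175 + 1 = 2 bits/symbol.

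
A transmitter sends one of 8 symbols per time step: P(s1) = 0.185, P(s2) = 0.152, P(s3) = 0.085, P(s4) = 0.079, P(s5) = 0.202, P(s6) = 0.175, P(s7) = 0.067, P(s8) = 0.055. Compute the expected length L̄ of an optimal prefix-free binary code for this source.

2.899 bits/symbol

Repeatedly combine the two least-probable nodes; the expected code length is the sum of the merged weights.
merge 11/200 + 67/1000 → 61/500
merge 79/1000 + 17/200 → 41/250
merge 61/500 + 19/125 → 137/500
merge 41/250 + 7/40 → 339/1000
merge 37/200 + 101/500 → 387/1000
merge 137/500 + 339/1000 → 613/1000
merge 387/1000 + 613/1000 → 1
L = 61/500 + 41/250 + 137/500 + 339/1000 + 387/1000 + 613/1000 + 1 = 2899/1000 = 2.899 bits/symbol.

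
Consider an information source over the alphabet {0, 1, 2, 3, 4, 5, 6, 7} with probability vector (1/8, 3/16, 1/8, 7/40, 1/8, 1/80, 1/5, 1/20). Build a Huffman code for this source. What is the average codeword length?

2.8625 bits/symbol

Repeatedly combine the two least-probable nodes; the expected code length is the sum of the merged weights.
merge 1/80 + 1/20 → 1/16
merge 1/16 + 1/8 → 3/16
merge 1/8 + 1/8 → 1/4
merge 7/40 + 3/16 → 29/80
merge 3/16 + 1/5 → 31/80
merge 1/4 + 29/80 → 49/80
merge 31/80 + 49/80 → 1
L = 1/16 + 3/16 + 1/4 + 29/80 + 31/80 + 49/80 + 1 = 229/80 = 2.8625 bits/symbol.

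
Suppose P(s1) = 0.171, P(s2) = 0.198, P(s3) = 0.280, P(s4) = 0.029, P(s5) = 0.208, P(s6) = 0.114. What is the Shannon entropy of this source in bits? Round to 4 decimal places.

2.3890 bits

H = −Σ pᵢ log₂ pᵢ.
−0.171·log₂(0.171) = 0.4357
−0.198·log₂(0.198) = 0.4626
−0.280·log₂(0.280) = 0.5142
−0.029·log₂(0.029) = 0.1481
−0.208·log₂(0.208) = 0.4712
−0.114·log₂(0.114) = 0.3571
Sum ≈ 2.3890 → 2.3890 bits.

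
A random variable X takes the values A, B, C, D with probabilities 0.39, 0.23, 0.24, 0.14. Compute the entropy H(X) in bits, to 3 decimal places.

1.909 bits

H = −Σ pᵢ log₂ pᵢ.
−0.39·log₂(0.39) = 0.5298
−0.23·log₂(0.23) = 0.4877
−0.24·log₂(0.24) = 0.4941
−0.14·log₂(0.14) = 0.3971
Sum ≈ 1.9087 → 1.909 bits.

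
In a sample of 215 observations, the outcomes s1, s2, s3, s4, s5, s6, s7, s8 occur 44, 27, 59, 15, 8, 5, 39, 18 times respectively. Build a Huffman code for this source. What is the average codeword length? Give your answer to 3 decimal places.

Probabilities are the counts divided by 215.
Repeatedly combine the two least-probable nodes; the expected code length is the sum of the merged weights.
merge 1/43 + 8/215 → 13/215
merge 13/215 + 3/43 → 28/215
merge 18/215 + 27/215 → 9/43
merge 28/215 + 39/215 → 67/215
merge 44/215 + 9/43 → 89/215
merge 59/215 + 67/215 → 126/215
merge 89/215 + 126/215 → 1
L = 13/215 + 28/215 + 9/43 + 67/215 + 89/215 + 126/215 + 1 = 583/215 ≈ 2.712 bits/symbol.

2.712 bits/symbol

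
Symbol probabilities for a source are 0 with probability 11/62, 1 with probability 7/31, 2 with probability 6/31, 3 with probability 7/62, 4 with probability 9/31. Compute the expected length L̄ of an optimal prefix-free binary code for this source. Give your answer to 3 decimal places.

2.290 bits/symbol

Repeatedly combine the two least-probable nodes; the expected code length is the sum of the merged weights.
merge 7/62 + 11/62 → 9/31
merge 6/31 + 7/31 → 13/31
merge 9/31 + 9/31 → 18/31
merge 13/31 + 18/31 → 1
L = 9/31 + 13/31 + 18/31 + 1 = 71/31 ≈ 2.290 bits/symbol.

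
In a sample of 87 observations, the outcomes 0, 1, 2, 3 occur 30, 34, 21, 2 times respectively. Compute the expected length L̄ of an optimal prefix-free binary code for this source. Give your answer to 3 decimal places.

1.874 bits/symbol

Probabilities are the counts divided by 87.
Repeatedly combine the two least-probable nodes; the expected code length is the sum of the merged weights.
merge 2/87 + 7/29 → 23/87
merge 23/87 + 10/29 → 53/87
merge 34/87 + 53/87 → 1
L = 23/87 + 53/87 + 1 = 163/87 ≈ 1.874 bits/symbol.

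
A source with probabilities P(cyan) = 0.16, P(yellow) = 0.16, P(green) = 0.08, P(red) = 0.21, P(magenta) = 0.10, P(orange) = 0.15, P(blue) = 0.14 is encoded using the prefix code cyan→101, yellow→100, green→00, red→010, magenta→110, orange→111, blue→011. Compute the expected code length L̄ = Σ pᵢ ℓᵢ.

2.92 bits/symbol

L̄ = Σ pᵢ·ℓᵢ = 0.16·3 + 0.16·3 + 0.08·2 + 0.21·3 + 0.10·3 + 0.15·3 + 0.14·3 = 2.92 bits/symbol.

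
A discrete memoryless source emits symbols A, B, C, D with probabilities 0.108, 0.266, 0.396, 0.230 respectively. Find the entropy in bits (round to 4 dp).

H = −Σ pᵢ log₂ pᵢ.
−0.108·log₂(0.108) = 0.3468
−0.266·log₂(0.266) = 0.5082
−0.396·log₂(0.396) = 0.5292
−0.230·log₂(0.230) = 0.4877
Sum ≈ 1.8719 → 1.8719 bits.

1.8719 bits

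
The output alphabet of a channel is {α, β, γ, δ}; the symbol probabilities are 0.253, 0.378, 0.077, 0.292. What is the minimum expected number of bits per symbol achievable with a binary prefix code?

1.952 bits/symbol

Repeatedly combine the two least-probable nodes; the expected code length is the sum of the merged weights.
merge 77/1000 + 253/1000 → 33/100
merge 73/250 + 33/100 → 311/500
merge 189/500 + 311/500 → 1
L = 33/100 + 311/500 + 1 = 244/125 = 1.952 bits/symbol.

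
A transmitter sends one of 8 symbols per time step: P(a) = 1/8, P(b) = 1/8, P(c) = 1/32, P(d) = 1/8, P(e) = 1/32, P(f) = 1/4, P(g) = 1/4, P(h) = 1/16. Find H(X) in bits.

Each probability is a power of 1/2, so log₂(1/p) is an integer.
H = Σ p·log₂(1/p) = 1/8·3 + 1/8·3 + 1/32·5 + 1/8·3 + 1/32·5 + 1/4·2 + 1/4·2 + 1/16·4 = 2.6875 bits.

2.6875 bits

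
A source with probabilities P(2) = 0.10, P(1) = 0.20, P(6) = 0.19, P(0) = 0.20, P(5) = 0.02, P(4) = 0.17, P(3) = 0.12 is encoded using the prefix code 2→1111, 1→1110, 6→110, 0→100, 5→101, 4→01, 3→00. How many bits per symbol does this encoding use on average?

3.01 bits/symbol

L̄ = Σ pᵢ·ℓᵢ = 0.10·4 + 0.20·4 + 0.19·3 + 0.20·3 + 0.02·3 + 0.17·2 + 0.12·2 = 3.01 bits/symbol.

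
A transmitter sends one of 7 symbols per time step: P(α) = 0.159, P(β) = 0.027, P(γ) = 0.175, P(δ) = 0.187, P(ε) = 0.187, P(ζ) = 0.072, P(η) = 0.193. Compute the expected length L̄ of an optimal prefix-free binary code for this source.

2.719 bits/symbol

Repeatedly combine the two least-probable nodes; the expected code length is the sum of the merged weights.
merge 27/1000 + 9/125 → 99/1000
merge 99/1000 + 159/1000 → 129/500
merge 7/40 + 187/1000 → 181/500
merge 187/1000 + 193/1000 → 19/50
merge 129/500 + 181/500 → 31/50
merge 19/50 + 31/50 → 1
L = 99/1000 + 129/500 + 181/500 + 19/50 + 31/50 + 1 = 2719/1000 = 2.719 bits/symbol.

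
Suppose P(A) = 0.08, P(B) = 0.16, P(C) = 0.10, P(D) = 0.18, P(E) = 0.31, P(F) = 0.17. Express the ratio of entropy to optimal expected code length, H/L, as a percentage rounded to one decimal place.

Entropy H = −Σ p log₂ p ≈ 2.4504 bits.
Huffman merges: 2/25+1/10→9/50; 4/25+17/100→33/100; 9/50+9/50→9/25; 31/100+33/100→16/25; 9/25+16/25→1. L = 251/100 ≈ 2.5100.
Efficiency = H/L = 2.4504/2.5100 = 97.6%.

97.6%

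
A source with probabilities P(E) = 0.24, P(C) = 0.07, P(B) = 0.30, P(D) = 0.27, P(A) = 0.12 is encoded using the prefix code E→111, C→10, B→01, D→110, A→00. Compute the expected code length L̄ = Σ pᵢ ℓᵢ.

2.51 bits/symbol

L̄ = Σ pᵢ·ℓᵢ = 0.24·3 + 0.07·2 + 0.30·2 + 0.27·3 + 0.12·2 = 2.51 bits/symbol.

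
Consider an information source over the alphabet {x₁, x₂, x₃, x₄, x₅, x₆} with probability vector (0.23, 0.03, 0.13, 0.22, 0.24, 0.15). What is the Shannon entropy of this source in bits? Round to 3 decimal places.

2.407 bits

H = −Σ pᵢ log₂ pᵢ.
−0.23·log₂(0.23) = 0.4877
−0.03·log₂(0.03) = 0.1518
−0.13·log₂(0.13) = 0.3826
−0.22·log₂(0.22) = 0.4806
−0.24·log₂(0.24) = 0.4941
−0.15·log₂(0.15) = 0.4105
Sum ≈ 2.4073 → 2.407 bits.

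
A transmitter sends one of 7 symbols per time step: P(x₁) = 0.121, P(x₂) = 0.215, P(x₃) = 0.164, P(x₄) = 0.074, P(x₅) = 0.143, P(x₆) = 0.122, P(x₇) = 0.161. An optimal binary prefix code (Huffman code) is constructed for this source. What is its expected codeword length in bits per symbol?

2.785 bits/symbol

Repeatedly combine the two least-probable nodes; the expected code length is the sum of the merged weights.
merge 37/500 + 121/1000 → 39/200
merge 61/500 + 143/1000 → 53/200
merge 161/1000 + 41/250 → 13/40
merge 39/200 + 43/200 → 41/100
merge 53/200 + 13/40 → 59/100
merge 41/100 + 59/100 → 1
L = 39/200 + 53/200 + 13/40 + 41/100 + 59/100 + 1 = 557/200 = 2.785 bits/symbol.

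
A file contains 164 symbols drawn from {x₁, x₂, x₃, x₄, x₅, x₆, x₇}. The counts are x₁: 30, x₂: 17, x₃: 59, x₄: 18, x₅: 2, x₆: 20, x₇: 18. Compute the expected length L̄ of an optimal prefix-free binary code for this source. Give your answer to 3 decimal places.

2.573 bits/symbol

Probabilities are the counts divided by 164.
Repeatedly combine the two least-probable nodes; the expected code length is the sum of the merged weights.
merge 1/82 + 17/164 → 19/164
merge 9/82 + 9/82 → 9/41
merge 19/164 + 5/41 → 39/164
merge 15/82 + 9/41 → 33/82
merge 39/164 + 59/164 → 49/82
merge 33/82 + 49/82 → 1
L = 19/164 + 9/41 + 39/164 + 33/82 + 49/82 + 1 = 211/82 ≈ 2.573 bits/symbol.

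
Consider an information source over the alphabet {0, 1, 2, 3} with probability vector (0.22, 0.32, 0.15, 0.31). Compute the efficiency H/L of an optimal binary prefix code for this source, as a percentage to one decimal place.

97.0%

Entropy H = −Σ p log₂ p ≈ 1.9409 bits.
Huffman merges: 3/20+11/50→37/100; 31/100+8/25→63/100; 37/100+63/100→1. L = 2 ≈ 2.0000.
Efficiency = H/L = 1.9409/2.0000 = 97.0%.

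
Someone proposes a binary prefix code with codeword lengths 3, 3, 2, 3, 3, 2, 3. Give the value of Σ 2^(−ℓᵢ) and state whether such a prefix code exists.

With common denominator 2^3 = 8: Σ 2^(−ℓᵢ) = 1/8 + 1/8 + 2/8 + 1/8 + 1/8 + 2/8 + 1/8 = 9/8 = 1.125.
Kraft's inequality requires Σ ≤ 1; here Σ = 1.125 > 1, so no such prefix code exists.

1.125; no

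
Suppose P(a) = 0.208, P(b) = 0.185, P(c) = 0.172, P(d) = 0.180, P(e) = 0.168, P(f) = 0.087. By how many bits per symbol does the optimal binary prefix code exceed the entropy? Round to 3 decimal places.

Entropy H = −Σ p log₂ p ≈ 2.5425 bits.
Huffman merges: 87/1000+21/125→51/200; 43/250+9/50→44/125; 37/200+26/125→393/1000; 51/200+44/125→607/1000; 393/1000+607/1000→1. L = 2607/1000 ≈ 2.6070.
L − H = 2.6070 − 2.5425 = 0.065 bits.

0.065 bits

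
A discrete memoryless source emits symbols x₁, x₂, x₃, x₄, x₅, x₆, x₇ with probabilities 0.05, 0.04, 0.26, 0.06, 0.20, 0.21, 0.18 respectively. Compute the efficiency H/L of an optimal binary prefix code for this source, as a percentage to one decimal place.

Entropy H = −Σ p log₂ p ≈ 2.5332 bits.
Huffman merges: 1/25+1/20→9/100; 3/50+9/100→3/20; 3/20+9/50→33/100; 1/5+21/100→41/100; 13/50+33/100→59/100; 41/100+59/100→1. L = 257/100 ≈ 2.5700.
Efficiency = H/L = 2.5332/2.5700 = 98.6%.

98.6%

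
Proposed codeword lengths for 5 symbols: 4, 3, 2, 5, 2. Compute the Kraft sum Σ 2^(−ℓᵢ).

0.71875

With common denominator 2^5 = 32: Σ 2^(−ℓᵢ) = 2/32 + 4/32 + 8/32 + 1/32 + 8/32 = 23/32 = 0.71875.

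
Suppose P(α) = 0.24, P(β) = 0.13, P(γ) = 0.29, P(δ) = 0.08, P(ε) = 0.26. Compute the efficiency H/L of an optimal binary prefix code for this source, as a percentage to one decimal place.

99.2%

Entropy H = −Σ p log₂ p ≈ 2.1915 bits.
Huffman merges: 2/25+13/100→21/100; 21/100+6/25→9/20; 13/50+29/100→11/20; 9/20+11/20→1. L = 221/100 ≈ 2.2100.
Efficiency = H/L = 2.1915/2.2100 = 99.2%.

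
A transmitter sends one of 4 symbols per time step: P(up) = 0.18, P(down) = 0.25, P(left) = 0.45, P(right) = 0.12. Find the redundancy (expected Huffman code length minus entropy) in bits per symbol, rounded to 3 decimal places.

Entropy H = −Σ p log₂ p ≈ 1.8308 bits.
Huffman merges: 3/25+9/50→3/10; 1/4+3/10→11/20; 9/20+11/20→1. L = 37/20 ≈ 1.8500.
L − H = 1.8500 − 1.8308 = 0.019 bits.

0.019 bits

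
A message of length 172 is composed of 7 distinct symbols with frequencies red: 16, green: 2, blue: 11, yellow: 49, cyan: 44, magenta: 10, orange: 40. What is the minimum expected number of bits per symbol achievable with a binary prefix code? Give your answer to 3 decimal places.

2.430 bits/symbol

Probabilities are the counts divided by 172.
Repeatedly combine the two least-probable nodes; the expected code length is the sum of the merged weights.
merge 1/86 + 5/86 → 3/43
merge 11/172 + 3/43 → 23/172
merge 4/43 + 23/172 → 39/172
merge 39/172 + 10/43 → 79/172
merge 11/43 + 49/172 → 93/172
merge 79/172 + 93/172 → 1
L = 3/43 + 23/172 + 39/172 + 79/172 + 93/172 + 1 = 209/86 ≈ 2.430 bits/symbol.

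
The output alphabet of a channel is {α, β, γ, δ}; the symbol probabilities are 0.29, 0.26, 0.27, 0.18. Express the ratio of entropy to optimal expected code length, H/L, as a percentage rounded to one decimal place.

98.9%

Entropy H = −Σ p log₂ p ≈ 1.9785 bits.
Huffman merges: 9/50+13/50→11/25; 27/100+29/100→14/25; 11/25+14/25→1. L = 2 ≈ 2.0000.
Efficiency = H/L = 1.9785/2.0000 = 98.9%.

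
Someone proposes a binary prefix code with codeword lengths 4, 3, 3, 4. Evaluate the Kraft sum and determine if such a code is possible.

0.375; yes

With common denominator 2^4 = 16: Σ 2^(−ℓᵢ) = 1/16 + 2/16 + 2/16 + 1/16 = 6/16 = 0.375.
Kraft's inequality requires Σ ≤ 1; here Σ = 0.375 ≤ 1, so such a prefix code exists.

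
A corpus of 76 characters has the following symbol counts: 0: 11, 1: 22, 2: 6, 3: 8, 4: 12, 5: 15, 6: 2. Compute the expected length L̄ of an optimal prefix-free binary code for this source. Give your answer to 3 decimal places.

Probabilities are the counts divided by 76.
Repeatedly combine the two least-probable nodes; the expected code length is the sum of the merged weights.
merge 1/38 + 3/38 → 2/19
merge 2/19 + 2/19 → 4/19
merge 11/76 + 3/19 → 23/76
merge 15/76 + 4/19 → 31/76
merge 11/38 + 23/76 → 45/76
merge 31/76 + 45/76 → 1
L = 2/19 + 4/19 + 23/76 + 31/76 + 45/76 + 1 = 199/76 ≈ 2.618 bits/symbol.

2.618 bits/symbol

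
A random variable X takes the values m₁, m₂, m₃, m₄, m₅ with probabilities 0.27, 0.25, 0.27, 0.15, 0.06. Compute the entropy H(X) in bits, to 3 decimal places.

H = −Σ pᵢ log₂ pᵢ.
−0.27·log₂(0.27) = 0.5100
−0.25·log₂(0.25) = 0.5000
−0.27·log₂(0.27) = 0.5100
−0.15·log₂(0.15) = 0.4105
−0.06·log₂(0.06) = 0.2435
Sum ≈ 2.1741 → 2.174 bits.

2.174 bits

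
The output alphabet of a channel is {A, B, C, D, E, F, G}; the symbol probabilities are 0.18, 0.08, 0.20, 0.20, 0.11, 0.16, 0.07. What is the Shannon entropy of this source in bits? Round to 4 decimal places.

2.7074 bits

H = −Σ pᵢ log₂ pᵢ.
−0.18·log₂(0.18) = 0.4453
−0.08·log₂(0.08) = 0.2915
−0.20·log₂(0.20) = 0.4644
−0.20·log₂(0.20) = 0.4644
−0.11·log₂(0.11) = 0.3503
−0.16·log₂(0.16) = 0.4230
−0.07·log₂(0.07) = 0.2686
Sum ≈ 2.7074 → 2.7074 bits.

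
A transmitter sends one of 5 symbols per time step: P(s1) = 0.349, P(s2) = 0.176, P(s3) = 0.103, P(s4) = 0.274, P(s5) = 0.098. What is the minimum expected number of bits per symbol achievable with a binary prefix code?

2.201 bits/symbol

Repeatedly combine the two least-probable nodes; the expected code length is the sum of the merged weights.
merge 49/500 + 103/1000 → 201/1000
merge 22/125 + 201/1000 → 377/1000
merge 137/500 + 349/1000 → 623/1000
merge 377/1000 + 623/1000 → 1
L = 201/1000 + 377/1000 + 623/1000 + 1 = 2201/1000 = 2.201 bits/symbol.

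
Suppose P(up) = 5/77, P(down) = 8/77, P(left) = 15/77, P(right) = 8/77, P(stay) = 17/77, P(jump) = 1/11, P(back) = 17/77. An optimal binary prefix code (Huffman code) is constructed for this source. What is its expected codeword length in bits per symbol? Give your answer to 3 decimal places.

Repeatedly combine the two least-probable nodes; the expected code length is the sum of the merged weights.
merge 5/77 + 1/11 → 12/77
merge 8/77 + 8/77 → 16/77
merge 12/77 + 15/77 → 27/77
merge 16/77 + 17/77 → 3/7
merge 17/77 + 27/77 → 4/7
merge 3/7 + 4/7 → 1
L = 12/77 + 16/77 + 27/77 + 3/7 + 4/7 + 1 = 19/7 ≈ 2.714 bits/symbol.

2.714 bits/symbol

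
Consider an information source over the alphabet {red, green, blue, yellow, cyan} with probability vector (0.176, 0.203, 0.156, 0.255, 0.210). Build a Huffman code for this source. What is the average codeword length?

2.332 bits/symbol

Repeatedly combine the two least-probable nodes; the expected code length is the sum of the merged weights.
merge 39/250 + 22/125 → 83/250
merge 203/1000 + 21/100 → 413/1000
merge 51/200 + 83/250 → 587/1000
merge 413/1000 + 587/1000 → 1
L = 83/250 + 413/1000 + 587/1000 + 1 = 583/250 = 2.332 bits/symbol.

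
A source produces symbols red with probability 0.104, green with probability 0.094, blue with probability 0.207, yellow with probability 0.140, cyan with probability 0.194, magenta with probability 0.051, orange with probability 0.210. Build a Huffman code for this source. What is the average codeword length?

Repeatedly combine the two least-probable nodes; the expected code length is the sum of the merged weights.
merge 51/1000 + 47/500 → 29/200
merge 13/125 + 7/50 → 61/250
merge 29/200 + 97/500 → 339/1000
merge 207/1000 + 21/100 → 417/1000
merge 61/250 + 339/1000 → 583/1000
merge 417/1000 + 583/1000 → 1
L = 29/200 + 61/250 + 339/1000 + 417/1000 + 583/1000 + 1 = 341/125 = 2.728 bits/symbol.

2.728 bits/symbol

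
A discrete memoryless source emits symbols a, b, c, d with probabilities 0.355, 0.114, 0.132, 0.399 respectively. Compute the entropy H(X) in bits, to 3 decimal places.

H = −Σ pᵢ log₂ pᵢ.
−0.355·log₂(0.355) = 0.5304
−0.114·log₂(0.114) = 0.3571
−0.132·log₂(0.132) = 0.3856
−0.399·log₂(0.399) = 0.5289
Sum ≈ 1.8021 → 1.802 bits.

1.802 bits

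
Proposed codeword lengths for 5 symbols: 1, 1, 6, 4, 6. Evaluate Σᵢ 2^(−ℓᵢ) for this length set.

With common denominator 2^6 = 64: Σ 2^(−ℓᵢ) = 32/64 + 32/64 + 1/64 + 4/64 + 1/64 = 70/64 = 1.09375.

1.09375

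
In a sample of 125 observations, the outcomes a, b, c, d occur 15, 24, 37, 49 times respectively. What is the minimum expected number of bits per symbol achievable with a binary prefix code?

Probabilities are the counts divided by 125.
Repeatedly combine the two least-probable nodes; the expected code length is the sum of the merged weights.
merge 3/25 + 24/125 → 39/125
merge 37/125 + 39/125 → 76/125
merge 49/125 + 76/125 → 1
L = 39/125 + 76/125 + 1 = 48/25 = 1.92 bits/symbol.

1.92 bits/symbol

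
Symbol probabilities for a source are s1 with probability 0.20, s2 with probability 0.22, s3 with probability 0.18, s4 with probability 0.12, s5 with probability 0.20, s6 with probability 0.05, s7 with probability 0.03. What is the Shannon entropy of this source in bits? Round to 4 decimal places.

H = −Σ pᵢ log₂ pᵢ.
−0.20·log₂(0.20) = 0.4644
−0.22·log₂(0.22) = 0.4806
−0.18·log₂(0.18) = 0.4453
−0.12·log₂(0.12) = 0.3671
−0.20·log₂(0.20) = 0.4644
−0.05·log₂(0.05) = 0.2161
−0.03·log₂(0.03) = 0.1518
Sum ≈ 2.5896 → 2.5896 bits.

2.5896 bits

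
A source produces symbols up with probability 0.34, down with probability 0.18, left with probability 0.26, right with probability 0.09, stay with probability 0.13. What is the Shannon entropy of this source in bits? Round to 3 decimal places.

H = −Σ pᵢ log₂ pᵢ.
−0.34·log₂(0.34) = 0.5292
−0.18·log₂(0.18) = 0.4453
−0.26·log₂(0.26) = 0.5053
−0.09·log₂(0.09) = 0.3127
−0.13·log₂(0.13) = 0.3826
Sum ≈ 2.1751 → 2.175 bits.

2.175 bits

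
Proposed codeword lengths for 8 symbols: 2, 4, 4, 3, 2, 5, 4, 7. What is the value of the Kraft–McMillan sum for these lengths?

0.8515625

With common denominator 2^7 = 128: Σ 2^(−ℓᵢ) = 32/128 + 8/128 + 8/128 + 16/128 + 32/128 + 4/128 + 8/128 + 1/128 = 109/128 = 0.8515625.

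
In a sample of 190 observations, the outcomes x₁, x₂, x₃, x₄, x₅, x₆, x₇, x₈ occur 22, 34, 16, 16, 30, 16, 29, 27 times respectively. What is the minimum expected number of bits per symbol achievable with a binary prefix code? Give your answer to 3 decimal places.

2.989 bits/symbol

Probabilities are the counts divided by 190.
Repeatedly combine the two least-probable nodes; the expected code length is the sum of the merged weights.
merge 8/95 + 8/95 → 16/95
merge 8/95 + 11/95 → 1/5
merge 27/190 + 29/190 → 28/95
merge 3/19 + 16/95 → 31/95
merge 17/95 + 1/5 → 36/95
merge 28/95 + 31/95 → 59/95
merge 36/95 + 59/95 → 1
L = 16/95 + 1/5 + 28/95 + 31/95 + 36/95 + 59/95 + 1 = 284/95 ≈ 2.989 bits/symbol.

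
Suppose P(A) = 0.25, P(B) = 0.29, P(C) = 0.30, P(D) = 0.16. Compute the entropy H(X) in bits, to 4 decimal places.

H = −Σ pᵢ log₂ pᵢ.
−0.25·log₂(0.25) = 0.5000
−0.29·log₂(0.29) = 0.5179
−0.30·log₂(0.30) = 0.5211
−0.16·log₂(0.16) = 0.4230
Sum ≈ 1.9620 → 1.9620 bits.

1.9620 bits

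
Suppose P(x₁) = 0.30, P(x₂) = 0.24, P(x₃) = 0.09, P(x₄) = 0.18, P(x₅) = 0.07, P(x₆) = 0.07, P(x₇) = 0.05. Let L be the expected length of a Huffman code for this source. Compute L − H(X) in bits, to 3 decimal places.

0.034 bits

Entropy H = −Σ p log₂ p ≈ 2.5264 bits.
Huffman merges: 1/20+7/100→3/25; 7/100+9/100→4/25; 3/25+4/25→7/25; 9/50+6/25→21/50; 7/25+3/10→29/50; 21/50+29/50→1. L = 64/25 ≈ 2.5600.
L − H = 2.5600 − 2.5264 = 0.034 bits.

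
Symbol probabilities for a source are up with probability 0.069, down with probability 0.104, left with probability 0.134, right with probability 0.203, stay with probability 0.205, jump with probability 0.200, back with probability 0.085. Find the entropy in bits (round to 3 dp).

2.697 bits

H = −Σ pᵢ log₂ pᵢ.
−0.069·log₂(0.069) = 0.2662
−0.104·log₂(0.104) = 0.3396
−0.134·log₂(0.134) = 0.3886
−0.203·log₂(0.203) = 0.4670
−0.205·log₂(0.205) = 0.4687
−0.200·log₂(0.200) = 0.4644
−0.085·log₂(0.085) = 0.3023
Sum ≈ 2.6967 → 2.697 bits.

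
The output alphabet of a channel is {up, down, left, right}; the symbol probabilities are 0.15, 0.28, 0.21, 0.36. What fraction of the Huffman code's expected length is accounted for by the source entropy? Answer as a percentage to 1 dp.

96.4%

Entropy H = −Σ p log₂ p ≈ 1.9282 bits.
Huffman merges: 3/20+21/100→9/25; 7/25+9/25→16/25; 9/25+16/25→1. L = 2 ≈ 2.0000.
Efficiency = H/L = 1.9282/2.0000 = 96.4%.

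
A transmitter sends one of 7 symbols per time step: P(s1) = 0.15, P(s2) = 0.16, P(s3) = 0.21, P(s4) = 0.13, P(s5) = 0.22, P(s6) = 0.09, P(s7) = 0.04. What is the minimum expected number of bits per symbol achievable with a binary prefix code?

2.7 bits/symbol

Repeatedly combine the two least-probable nodes; the expected code length is the sum of the merged weights.
merge 1/25 + 9/100 → 13/100
merge 13/100 + 13/100 → 13/50
merge 3/20 + 4/25 → 31/100
merge 21/100 + 11/50 → 43/100
merge 13/50 + 31/100 → 57/100
merge 43/100 + 57/100 → 1
L = 13/100 + 13/50 + 31/100 + 43/100 + 57/100 + 1 = 27/10 = 2.7 bits/symbol.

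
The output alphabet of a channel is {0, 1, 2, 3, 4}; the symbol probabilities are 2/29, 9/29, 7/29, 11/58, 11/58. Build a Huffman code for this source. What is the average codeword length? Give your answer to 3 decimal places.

Repeatedly combine the two least-probable nodes; the expected code length is the sum of the merged weights.
merge 2/29 + 11/58 → 15/58
merge 11/58 + 7/29 → 25/58
merge 15/58 + 9/29 → 33/58
merge 25/58 + 33/58 → 1
L = 15/58 + 25/58 + 33/58 + 1 = 131/58 ≈ 2.259 bits/symbol.

2.259 bits/symbol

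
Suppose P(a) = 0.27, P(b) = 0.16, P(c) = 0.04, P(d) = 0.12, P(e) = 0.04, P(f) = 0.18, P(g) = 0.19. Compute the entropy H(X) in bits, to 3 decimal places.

2.572 bits

H = −Σ pᵢ log₂ pᵢ.
−0.27·log₂(0.27) = 0.5100
−0.16·log₂(0.16) = 0.4230
−0.04·log₂(0.04) = 0.1858
−0.12·log₂(0.12) = 0.3671
−0.04·log₂(0.04) = 0.1858
−0.18·log₂(0.18) = 0.4453
−0.19·log₂(0.19) = 0.4552
Sum ≈ 2.5721 → 2.572 bits.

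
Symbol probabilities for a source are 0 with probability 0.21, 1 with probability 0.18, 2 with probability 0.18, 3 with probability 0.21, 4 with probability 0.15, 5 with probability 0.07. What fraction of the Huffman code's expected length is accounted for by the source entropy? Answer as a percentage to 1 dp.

97.5%

Entropy H = −Σ p log₂ p ≈ 2.5154 bits.
Huffman merges: 7/100+3/20→11/50; 9/50+9/50→9/25; 21/100+21/100→21/50; 11/50+9/25→29/50; 21/50+29/50→1. L = 129/50 ≈ 2.5800.
Efficiency = H/L = 2.5154/2.5800 = 97.5%.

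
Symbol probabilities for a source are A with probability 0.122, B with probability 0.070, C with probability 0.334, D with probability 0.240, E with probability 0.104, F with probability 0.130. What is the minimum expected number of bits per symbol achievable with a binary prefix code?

Repeatedly combine the two least-probable nodes; the expected code length is the sum of the merged weights.
merge 7/100 + 13/125 → 87/500
merge 61/500 + 13/100 → 63/250
merge 87/500 + 6/25 → 207/500
merge 63/250 + 167/500 → 293/500
merge 207/500 + 293/500 → 1
L = 87/500 + 63/250 + 207/500 + 293/500 + 1 = 1213/500 = 2.426 bits/symbol.

2.426 bits/symbol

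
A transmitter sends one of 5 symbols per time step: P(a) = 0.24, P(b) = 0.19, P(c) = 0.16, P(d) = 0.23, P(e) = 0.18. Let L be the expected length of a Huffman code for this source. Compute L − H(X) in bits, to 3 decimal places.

0.035 bits

Entropy H = −Σ p log₂ p ≈ 2.3054 bits.
Huffman merges: 4/25+9/50→17/50; 19/100+23/100→21/50; 6/25+17/50→29/50; 21/50+29/50→1. L = 117/50 ≈ 2.3400.
L − H = 2.3400 − 2.3054 = 0.035 bits.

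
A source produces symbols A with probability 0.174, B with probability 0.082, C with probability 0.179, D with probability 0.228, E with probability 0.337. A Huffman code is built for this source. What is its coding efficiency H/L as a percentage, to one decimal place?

Entropy H = −Σ p log₂ p ≈ 2.1942 bits.
Huffman merges: 41/500+87/500→32/125; 179/1000+57/250→407/1000; 32/125+337/1000→593/1000; 407/1000+593/1000→1. L = 282/125 ≈ 2.2560.
Efficiency = H/L = 2.1942/2.2560 = 97.3%.

97.3%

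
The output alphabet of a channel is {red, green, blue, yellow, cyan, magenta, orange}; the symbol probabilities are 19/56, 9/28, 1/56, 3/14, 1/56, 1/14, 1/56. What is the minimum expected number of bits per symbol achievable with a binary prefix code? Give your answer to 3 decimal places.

2.214 bits/symbol

Repeatedly combine the two least-probable nodes; the expected code length is the sum of the merged weights.
merge 1/56 + 1/56 → 1/28
merge 1/56 + 1/28 → 3/56
merge 3/56 + 1/14 → 1/8
merge 1/8 + 3/14 → 19/56
merge 9/28 + 19/56 → 37/56
merge 19/56 + 37/56 → 1
L = 1/28 + 3/56 + 1/8 + 19/56 + 37/56 + 1 = 31/14 ≈ 2.214 bits/symbol.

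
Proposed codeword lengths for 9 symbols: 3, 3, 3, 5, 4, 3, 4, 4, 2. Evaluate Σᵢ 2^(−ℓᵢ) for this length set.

With common denominator 2^5 = 32: Σ 2^(−ℓᵢ) = 4/32 + 4/32 + 4/32 + 1/32 + 2/32 + 4/32 + 2/32 + 2/32 + 8/32 = 31/32 = 0.96875.

0.96875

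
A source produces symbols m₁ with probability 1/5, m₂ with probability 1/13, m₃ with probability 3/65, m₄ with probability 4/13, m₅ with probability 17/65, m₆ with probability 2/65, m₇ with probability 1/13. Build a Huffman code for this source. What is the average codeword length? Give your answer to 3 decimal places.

Repeatedly combine the two least-probable nodes; the expected code length is the sum of the merged weights.
merge 2/65 + 3/65 → 1/13
merge 1/13 + 1/13 → 2/13
merge 1/13 + 2/13 → 3/13
merge 1/5 + 3/13 → 28/65
merge 17/65 + 4/13 → 37/65
merge 28/65 + 37/65 → 1
L = 1/13 + 2/13 + 3/13 + 28/65 + 37/65 + 1 = 32/13 ≈ 2.462 bits/symbol.

2.462 bits/symbol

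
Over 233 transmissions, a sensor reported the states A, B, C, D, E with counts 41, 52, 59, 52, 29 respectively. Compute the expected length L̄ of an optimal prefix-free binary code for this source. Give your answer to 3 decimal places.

2.300 bits/symbol

Probabilities are the counts divided by 233.
Repeatedly combine the two least-probable nodes; the expected code length is the sum of the merged weights.
merge 29/233 + 41/233 → 70/233
merge 52/233 + 52/233 → 104/233
merge 59/233 + 70/233 → 129/233
merge 104/233 + 129/233 → 1
L = 70/233 + 104/233 + 129/233 + 1 = 536/233 ≈ 2.300 bits/symbol.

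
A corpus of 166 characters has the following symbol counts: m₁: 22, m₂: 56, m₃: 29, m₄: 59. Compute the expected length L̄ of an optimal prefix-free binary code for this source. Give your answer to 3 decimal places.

1.952 bits/symbol

Probabilities are the counts divided by 166.
Repeatedly combine the two least-probable nodes; the expected code length is the sum of the merged weights.
merge 11/83 + 29/166 → 51/166
merge 51/166 + 28/83 → 107/166
merge 59/166 + 107/166 → 1
L = 51/166 + 107/166 + 1 = 162/83 ≈ 1.952 bits/symbol.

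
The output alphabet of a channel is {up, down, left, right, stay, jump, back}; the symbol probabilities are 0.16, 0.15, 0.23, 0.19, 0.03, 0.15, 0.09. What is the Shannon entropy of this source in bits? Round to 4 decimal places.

H = −Σ pᵢ log₂ pᵢ.
−0.16·log₂(0.16) = 0.4230
−0.15·log₂(0.15) = 0.4105
−0.23·log₂(0.23) = 0.4877
−0.19·log₂(0.19) = 0.4552
−0.03·log₂(0.03) = 0.1518
−0.15·log₂(0.15) = 0.4105
−0.09·log₂(0.09) = 0.3127
Sum ≈ 2.6514 → 2.6514 bits.

2.6514 bits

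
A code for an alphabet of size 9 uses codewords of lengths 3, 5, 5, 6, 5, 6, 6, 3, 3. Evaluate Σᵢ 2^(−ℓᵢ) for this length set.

With common denominator 2^6 = 64: Σ 2^(−ℓᵢ) = 8/64 + 2/64 + 2/64 + 1/64 + 2/64 + 1/64 + 1/64 + 8/64 + 8/64 = 33/64 = 0.515625.

0.515625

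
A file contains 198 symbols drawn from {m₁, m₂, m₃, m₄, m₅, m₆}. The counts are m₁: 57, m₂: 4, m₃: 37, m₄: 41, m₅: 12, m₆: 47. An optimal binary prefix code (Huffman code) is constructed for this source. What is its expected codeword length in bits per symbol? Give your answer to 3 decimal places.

Probabilities are the counts divided by 198.
Repeatedly combine the two least-probable nodes; the expected code length is the sum of the merged weights.
merge 2/99 + 2/33 → 8/99
merge 8/99 + 37/198 → 53/198
merge 41/198 + 47/198 → 4/9
merge 53/198 + 19/66 → 5/9
merge 4/9 + 5/9 → 1
L = 8/99 + 53/198 + 4/9 + 5/9 + 1 = 155/66 ≈ 2.348 bits/symbol.

2.348 bits/symbol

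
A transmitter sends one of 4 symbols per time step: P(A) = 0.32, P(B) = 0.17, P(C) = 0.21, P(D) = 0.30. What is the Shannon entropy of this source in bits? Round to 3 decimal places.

1.955 bits

H = −Σ pᵢ log₂ pᵢ.
−0.32·log₂(0.32) = 0.5260
−0.17·log₂(0.17) = 0.4346
−0.21·log₂(0.21) = 0.4728
−0.30·log₂(0.30) = 0.5211
Sum ≈ 1.9545 → 1.955 bits.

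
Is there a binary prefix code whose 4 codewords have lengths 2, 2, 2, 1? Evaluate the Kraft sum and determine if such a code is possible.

1.25; no

With common denominator 2^2 = 4: Σ 2^(−ℓᵢ) = 1/4 + 1/4 + 1/4 + 2/4 = 5/4 = 1.25.
Kraft's inequality requires Σ ≤ 1; here Σ = 1.25 > 1, so no such prefix code exists.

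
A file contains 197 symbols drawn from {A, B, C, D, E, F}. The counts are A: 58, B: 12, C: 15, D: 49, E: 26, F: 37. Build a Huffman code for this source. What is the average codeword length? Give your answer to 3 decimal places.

2.406 bits/symbol

Probabilities are the counts divided by 197.
Repeatedly combine the two least-probable nodes; the expected code length is the sum of the merged weights.
merge 12/197 + 15/197 → 27/197
merge 26/197 + 27/197 → 53/197
merge 37/197 + 49/197 → 86/197
merge 53/197 + 58/197 → 111/197
merge 86/197 + 111/197 → 1
L = 27/197 + 53/197 + 86/197 + 111/197 + 1 = 474/197 ≈ 2.406 bits/symbol.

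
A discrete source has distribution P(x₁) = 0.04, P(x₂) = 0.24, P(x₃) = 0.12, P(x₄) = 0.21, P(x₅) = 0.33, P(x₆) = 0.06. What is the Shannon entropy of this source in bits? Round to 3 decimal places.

2.291 bits

H = −Σ pᵢ log₂ pᵢ.
−0.04·log₂(0.04) = 0.1858
−0.24·log₂(0.24) = 0.4941
−0.12·log₂(0.12) = 0.3671
−0.21·log₂(0.21) = 0.4728
−0.33·log₂(0.33) = 0.5278
−0.06·log₂(0.06) = 0.2435
Sum ≈ 2.2911 → 2.291 bits.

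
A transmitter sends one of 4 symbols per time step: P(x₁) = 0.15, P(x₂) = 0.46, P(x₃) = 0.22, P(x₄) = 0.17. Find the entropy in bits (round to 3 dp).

1.841 bits

H = −Σ pᵢ log₂ pᵢ.
−0.15·log₂(0.15) = 0.4105
−0.46·log₂(0.46) = 0.5153
−0.22·log₂(0.22) = 0.4806
−0.17·log₂(0.17) = 0.4346
Sum ≈ 1.8410 → 1.841 bits.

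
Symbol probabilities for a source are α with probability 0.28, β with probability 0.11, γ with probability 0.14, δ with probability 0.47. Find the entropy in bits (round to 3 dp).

1.774 bits

H = −Σ pᵢ log₂ pᵢ.
−0.28·log₂(0.28) = 0.5142
−0.11·log₂(0.11) = 0.3503
−0.14·log₂(0.14) = 0.3971
−0.47·log₂(0.47) = 0.5120
Sum ≈ 1.7736 → 1.774 bits.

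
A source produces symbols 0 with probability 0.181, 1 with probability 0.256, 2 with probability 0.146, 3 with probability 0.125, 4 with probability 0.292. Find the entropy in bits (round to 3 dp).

2.248 bits

H = −Σ pᵢ log₂ pᵢ.
−0.181·log₂(0.181) = 0.4463
−0.256·log₂(0.256) = 0.5032
−0.146·log₂(0.146) = 0.4053
−0.125·log₂(0.125) = 0.3750
−0.292·log₂(0.292) = 0.5186
Sum ≈ 2.2484 → 2.248 bits.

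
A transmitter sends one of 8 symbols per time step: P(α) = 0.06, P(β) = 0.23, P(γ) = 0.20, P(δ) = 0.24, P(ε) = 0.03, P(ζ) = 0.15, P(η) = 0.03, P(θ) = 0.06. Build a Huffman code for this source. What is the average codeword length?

2.69 bits/symbol

Repeatedly combine the two least-probable nodes; the expected code length is the sum of the merged weights.
merge 3/100 + 3/100 → 3/50
merge 3/50 + 3/50 → 3/25
merge 3/50 + 3/25 → 9/50
merge 3/20 + 9/50 → 33/100
merge 1/5 + 23/100 → 43/100
merge 6/25 + 33/100 → 57/100
merge 43/100 + 57/100 → 1
L = 3/50 + 3/25 + 9/50 + 33/100 + 43/100 + 57/100 + 1 = 269/100 = 2.69 bits/symbol.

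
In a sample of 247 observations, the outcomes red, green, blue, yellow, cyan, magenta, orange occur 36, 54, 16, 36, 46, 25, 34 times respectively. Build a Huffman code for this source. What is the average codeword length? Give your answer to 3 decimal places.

Probabilities are the counts divided by 247.
Repeatedly combine the two least-probable nodes; the expected code length is the sum of the merged weights.
merge 16/247 + 25/247 → 41/247
merge 34/247 + 36/247 → 70/247
merge 36/247 + 41/247 → 77/247
merge 46/247 + 54/247 → 100/247
merge 70/247 + 77/247 → 147/247
merge 100/247 + 147/247 → 1
L = 41/247 + 70/247 + 77/247 + 100/247 + 147/247 + 1 = 682/247 ≈ 2.761 bits/symbol.

2.761 bits/symbol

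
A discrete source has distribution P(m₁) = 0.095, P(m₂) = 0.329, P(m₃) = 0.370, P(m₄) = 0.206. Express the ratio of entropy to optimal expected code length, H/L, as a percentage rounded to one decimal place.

95.8%

Entropy H = −Σ p log₂ p ≈ 1.8505 bits.
Huffman merges: 19/200+103/500→301/1000; 301/1000+329/1000→63/100; 37/100+63/100→1. L = 1931/1000 ≈ 1.9310.
Efficiency = H/L = 1.8505/1.9310 = 95.8%.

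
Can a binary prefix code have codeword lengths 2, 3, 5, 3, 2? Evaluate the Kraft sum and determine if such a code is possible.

0.78125; yes

With common denominator 2^5 = 32: Σ 2^(−ℓᵢ) = 8/32 + 4/32 + 1/32 + 4/32 + 8/32 = 25/32 = 0.78125.
Kraft's inequality requires Σ ≤ 1; here Σ = 0.78125 ≤ 1, so such a prefix code exists.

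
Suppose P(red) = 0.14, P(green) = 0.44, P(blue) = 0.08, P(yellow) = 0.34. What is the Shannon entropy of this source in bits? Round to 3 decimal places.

H = −Σ pᵢ log₂ pᵢ.
−0.14·log₂(0.14) = 0.3971
−0.44·log₂(0.44) = 0.5211
−0.08·log₂(0.08) = 0.2915
−0.34·log₂(0.34) = 0.5292
Sum ≈ 1.7389 → 1.739 bits.

1.739 bits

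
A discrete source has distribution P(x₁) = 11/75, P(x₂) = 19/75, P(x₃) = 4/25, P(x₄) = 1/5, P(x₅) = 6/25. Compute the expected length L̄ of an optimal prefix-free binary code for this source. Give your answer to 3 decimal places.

2.307 bits/symbol

Repeatedly combine the two least-probable nodes; the expected code length is the sum of the merged weights.
merge 11/75 + 4/25 → 23/75
merge 1/5 + 6/25 → 11/25
merge 19/75 + 23/75 → 14/25
merge 11/25 + 14/25 → 1
L = 23/75 + 11/25 + 14/25 + 1 = 173/75 ≈ 2.307 bits/symbol.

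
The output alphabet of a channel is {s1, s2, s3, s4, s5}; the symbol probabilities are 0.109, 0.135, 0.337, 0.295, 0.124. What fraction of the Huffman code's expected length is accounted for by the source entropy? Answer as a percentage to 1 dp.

Entropy H = −Σ p log₂ p ≈ 2.1604 bits.
Huffman merges: 109/1000+31/250→233/1000; 27/200+233/1000→46/125; 59/200+337/1000→79/125; 46/125+79/125→1. L = 2233/1000 ≈ 2.2330.
Efficiency = H/L = 2.1604/2.2330 = 96.7%.

96.7%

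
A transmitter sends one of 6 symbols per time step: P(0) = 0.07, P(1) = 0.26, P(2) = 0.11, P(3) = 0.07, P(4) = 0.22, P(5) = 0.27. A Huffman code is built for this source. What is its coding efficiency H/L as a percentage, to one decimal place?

99.7%

Entropy H = −Σ p log₂ p ≈ 2.3833 bits.
Huffman merges: 7/100+7/100→7/50; 11/100+7/50→1/4; 11/50+1/4→47/100; 13/50+27/100→53/100; 47/100+53/100→1. L = 239/100 ≈ 2.3900.
Efficiency = H/L = 2.3833/2.3900 = 99.7%.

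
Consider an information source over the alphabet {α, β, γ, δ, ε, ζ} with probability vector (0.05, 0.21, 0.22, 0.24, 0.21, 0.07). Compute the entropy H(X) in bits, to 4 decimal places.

H = −Σ pᵢ log₂ pᵢ.
−0.05·log₂(0.05) = 0.2161
−0.21·log₂(0.21) = 0.4728
−0.22·log₂(0.22) = 0.4806
−0.24·log₂(0.24) = 0.4941
−0.21·log₂(0.21) = 0.4728
−0.07·log₂(0.07) = 0.2686
Sum ≈ 2.4050 → 2.4050 bits.

2.4050 bits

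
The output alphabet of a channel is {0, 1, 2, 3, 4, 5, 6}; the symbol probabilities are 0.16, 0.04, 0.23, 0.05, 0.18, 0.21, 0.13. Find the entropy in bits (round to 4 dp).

H = −Σ pᵢ log₂ pᵢ.
−0.16·log₂(0.16) = 0.4230
−0.04·log₂(0.04) = 0.1858
−0.23·log₂(0.23) = 0.4877
−0.05·log₂(0.05) = 0.2161
−0.18·log₂(0.18) = 0.4453
−0.21·log₂(0.21) = 0.4728
−0.13·log₂(0.13) = 0.3826
Sum ≈ 2.6133 → 2.6133 bits.

2.6133 bits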